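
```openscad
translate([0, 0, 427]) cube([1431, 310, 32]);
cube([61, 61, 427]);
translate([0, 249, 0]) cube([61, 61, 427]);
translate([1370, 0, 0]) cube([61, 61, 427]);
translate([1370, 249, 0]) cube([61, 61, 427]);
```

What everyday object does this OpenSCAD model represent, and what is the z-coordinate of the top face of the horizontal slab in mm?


A bench. The seat-top height is 459 mm.

A long slab on four corner posts — a bench. The slab sits at z = 427 with thickness 32, so the top is 427 + 32 = 459 mm.


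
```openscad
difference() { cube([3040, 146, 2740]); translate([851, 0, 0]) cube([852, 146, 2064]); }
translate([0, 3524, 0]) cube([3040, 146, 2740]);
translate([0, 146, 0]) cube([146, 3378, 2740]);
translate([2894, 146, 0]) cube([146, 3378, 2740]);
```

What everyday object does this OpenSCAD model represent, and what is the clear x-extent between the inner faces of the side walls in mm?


A single room. The interior width is 2748 mm.

Four walls enclosing a rectangle with a door in the front wall — a room. Outside width 3040 minus two 146 mm walls gives 2748 mm.


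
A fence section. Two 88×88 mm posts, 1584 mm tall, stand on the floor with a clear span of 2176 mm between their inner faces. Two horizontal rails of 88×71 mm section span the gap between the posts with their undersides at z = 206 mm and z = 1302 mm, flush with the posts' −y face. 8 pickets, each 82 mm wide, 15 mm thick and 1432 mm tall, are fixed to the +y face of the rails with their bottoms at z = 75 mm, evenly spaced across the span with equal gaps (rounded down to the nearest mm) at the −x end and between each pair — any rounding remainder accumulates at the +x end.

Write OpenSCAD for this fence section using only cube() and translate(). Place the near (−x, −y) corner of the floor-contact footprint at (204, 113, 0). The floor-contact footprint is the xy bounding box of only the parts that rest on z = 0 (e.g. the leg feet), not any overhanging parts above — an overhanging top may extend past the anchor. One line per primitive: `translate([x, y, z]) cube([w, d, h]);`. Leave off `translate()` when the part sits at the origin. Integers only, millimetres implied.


translate([204, 113, 0]) cube([88, 88, 1584]);
translate([2468, 113, 0]) cube([88, 88, 1584]);
translate([292, 113, 206]) cube([2176, 88, 71]);
translate([292, 113, 1302]) cube([2176, 88, 71]);
translate([460, 201, 75]) cube([82, 15, 1432]);
translate([710, 201, 75]) cube([82, 15, 1432]);
translate([960, 201, 75]) cube([82, 15, 1432]);
translate([1210, 201, 75]) cube([82, 15, 1432]);
translate([1460, 201, 75]) cube([82, 15, 1432]);
translate([1710, 201, 75]) cube([82, 15, 1432]);
translate([1960, 201, 75]) cube([82, 15, 1432]);
translate([2210, 201, 75]) cube([82, 15, 1432]);


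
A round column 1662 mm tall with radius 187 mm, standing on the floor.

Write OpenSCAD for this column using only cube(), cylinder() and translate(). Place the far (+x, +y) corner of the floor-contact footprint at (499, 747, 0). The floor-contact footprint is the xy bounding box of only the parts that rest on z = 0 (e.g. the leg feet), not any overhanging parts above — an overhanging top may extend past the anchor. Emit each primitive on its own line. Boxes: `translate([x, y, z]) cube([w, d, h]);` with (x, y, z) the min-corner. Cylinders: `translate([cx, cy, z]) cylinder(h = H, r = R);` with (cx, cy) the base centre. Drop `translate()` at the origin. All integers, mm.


translate([312, 560, 0]) cylinder(h = 1662, r = 187);


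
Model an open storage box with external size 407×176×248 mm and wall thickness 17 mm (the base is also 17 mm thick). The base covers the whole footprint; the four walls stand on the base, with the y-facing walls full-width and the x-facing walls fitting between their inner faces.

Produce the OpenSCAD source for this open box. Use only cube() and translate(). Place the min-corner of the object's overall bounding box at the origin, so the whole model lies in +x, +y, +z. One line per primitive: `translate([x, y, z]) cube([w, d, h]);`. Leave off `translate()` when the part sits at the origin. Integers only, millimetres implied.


cube([407, 176, 17]);
translate([0, 0, 17]) cube([407, 17, 231]);
translate([0, 159, 17]) cube([407, 17, 231]);
translate([0, 17, 17]) cube([17, 142, 231]);
translate([390, 17, 17]) cube([17, 142, 231]);


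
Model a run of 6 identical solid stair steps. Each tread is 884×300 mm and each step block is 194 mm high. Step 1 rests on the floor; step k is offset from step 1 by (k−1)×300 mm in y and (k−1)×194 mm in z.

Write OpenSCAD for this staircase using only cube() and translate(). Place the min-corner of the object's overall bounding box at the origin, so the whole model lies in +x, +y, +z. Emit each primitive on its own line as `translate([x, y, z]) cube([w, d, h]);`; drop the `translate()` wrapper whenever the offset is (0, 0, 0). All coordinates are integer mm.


cube([884, 300, 194]);
translate([0, 300, 194]) cube([884, 300, 194]);
translate([0, 600, 388]) cube([884, 300, 194]);
translate([0, 900, 582]) cube([884, 300, 194]);
translate([0, 1200, 776]) cube([884, 300, 194]);
translate([0, 1500, 970]) cube([884, 300, 194]);


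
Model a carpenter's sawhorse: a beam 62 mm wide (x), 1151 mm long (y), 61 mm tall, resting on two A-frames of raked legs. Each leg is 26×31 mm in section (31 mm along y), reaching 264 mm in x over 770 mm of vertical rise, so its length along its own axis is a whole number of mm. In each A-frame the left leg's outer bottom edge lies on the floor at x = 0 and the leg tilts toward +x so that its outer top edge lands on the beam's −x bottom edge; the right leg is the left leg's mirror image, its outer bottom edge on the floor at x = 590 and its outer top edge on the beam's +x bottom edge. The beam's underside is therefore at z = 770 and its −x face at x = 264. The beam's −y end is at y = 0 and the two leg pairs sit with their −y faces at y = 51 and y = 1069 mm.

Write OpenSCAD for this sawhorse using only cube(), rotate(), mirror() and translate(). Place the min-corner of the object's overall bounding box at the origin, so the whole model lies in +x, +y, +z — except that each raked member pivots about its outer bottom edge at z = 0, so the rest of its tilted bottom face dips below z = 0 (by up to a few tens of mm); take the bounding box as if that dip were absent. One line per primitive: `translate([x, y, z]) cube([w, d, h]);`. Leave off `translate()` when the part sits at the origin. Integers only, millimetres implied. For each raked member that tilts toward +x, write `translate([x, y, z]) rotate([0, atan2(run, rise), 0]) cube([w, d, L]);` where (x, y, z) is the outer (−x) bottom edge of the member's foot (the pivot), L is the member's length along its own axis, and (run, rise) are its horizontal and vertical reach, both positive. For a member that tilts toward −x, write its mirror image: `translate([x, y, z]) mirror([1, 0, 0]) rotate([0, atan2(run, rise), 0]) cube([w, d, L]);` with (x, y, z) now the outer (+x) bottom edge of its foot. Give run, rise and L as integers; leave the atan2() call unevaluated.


translate([264, 0, 770]) cube([62, 1151, 61]);
translate([0, 51, 0]) rotate([0, atan2(264, 770), 0]) cube([26, 31, 814]);
translate([590, 51, 0]) mirror([1, 0, 0]) rotate([0, atan2(264, 770), 0]) cube([26, 31, 814]);
translate([0, 1069, 0]) rotate([0, atan2(264, 770), 0]) cube([26, 31, 814]);
translate([590, 1069, 0]) mirror([1, 0, 0]) rotate([0, atan2(264, 770), 0]) cube([26, 31, 814]);


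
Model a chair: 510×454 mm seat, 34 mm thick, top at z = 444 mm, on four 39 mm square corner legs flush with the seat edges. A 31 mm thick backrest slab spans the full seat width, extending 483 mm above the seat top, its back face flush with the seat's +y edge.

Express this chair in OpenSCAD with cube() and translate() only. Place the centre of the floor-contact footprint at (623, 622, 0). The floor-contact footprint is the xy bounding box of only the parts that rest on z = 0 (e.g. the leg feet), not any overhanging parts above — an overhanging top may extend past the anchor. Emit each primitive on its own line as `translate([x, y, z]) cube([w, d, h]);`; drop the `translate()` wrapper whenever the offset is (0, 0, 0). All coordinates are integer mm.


translate([368, 395, 410]) cube([510, 454, 34]);
translate([368, 395, 0]) cube([39, 39, 410]);
translate([839, 395, 0]) cube([39, 39, 410]);
translate([368, 810, 0]) cube([39, 39, 410]);
translate([839, 810, 0]) cube([39, 39, 410]);
translate([368, 818, 444]) cube([510, 31, 483]);


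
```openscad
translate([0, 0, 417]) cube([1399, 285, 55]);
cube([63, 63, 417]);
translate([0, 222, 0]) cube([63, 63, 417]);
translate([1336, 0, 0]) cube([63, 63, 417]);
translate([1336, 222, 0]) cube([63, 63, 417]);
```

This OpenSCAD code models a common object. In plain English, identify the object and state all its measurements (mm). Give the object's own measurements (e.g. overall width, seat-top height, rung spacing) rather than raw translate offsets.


A bench: a 1399×285 mm seat slab, 55 mm thick, top at z = 472 mm, on four 63×63 mm square legs flush with the seat corners and standing on z = 0.


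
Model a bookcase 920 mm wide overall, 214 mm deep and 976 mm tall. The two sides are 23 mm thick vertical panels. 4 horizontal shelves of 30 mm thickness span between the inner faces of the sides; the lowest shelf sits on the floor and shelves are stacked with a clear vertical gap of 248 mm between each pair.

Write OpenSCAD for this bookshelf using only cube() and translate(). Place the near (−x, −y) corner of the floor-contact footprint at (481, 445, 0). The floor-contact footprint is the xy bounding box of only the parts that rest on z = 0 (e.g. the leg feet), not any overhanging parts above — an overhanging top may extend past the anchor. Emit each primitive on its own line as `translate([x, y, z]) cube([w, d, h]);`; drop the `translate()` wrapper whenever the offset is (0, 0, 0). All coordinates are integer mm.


translate([481, 445, 0]) cube([23, 214, 976]);
translate([1378, 445, 0]) cube([23, 214, 976]);
translate([504, 445, 0]) cube([874, 214, 30]);
translate([504, 445, 278]) cube([874, 214, 30]);
translate([504, 445, 556]) cube([874, 214, 30]);
translate([504, 445, 834]) cube([874, 214, 30]);


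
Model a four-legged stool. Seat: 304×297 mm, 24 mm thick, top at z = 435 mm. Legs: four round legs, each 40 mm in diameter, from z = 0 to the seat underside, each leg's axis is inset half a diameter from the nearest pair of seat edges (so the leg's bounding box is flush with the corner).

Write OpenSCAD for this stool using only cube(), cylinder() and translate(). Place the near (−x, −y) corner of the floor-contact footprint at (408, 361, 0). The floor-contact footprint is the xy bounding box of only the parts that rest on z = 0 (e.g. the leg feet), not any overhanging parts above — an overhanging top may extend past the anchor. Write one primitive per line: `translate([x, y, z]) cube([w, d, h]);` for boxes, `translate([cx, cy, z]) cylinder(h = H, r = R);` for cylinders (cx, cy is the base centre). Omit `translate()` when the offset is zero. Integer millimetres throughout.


translate([408, 361, 411]) cube([304, 297, 24]);
translate([428, 381, 0]) cylinder(h = 411, r = 20);
translate([692, 381, 0]) cylinder(h = 411, r = 20);
translate([428, 638, 0]) cylinder(h = 411, r = 20);
translate([692, 638, 0]) cylinder(h = 411, r = 20);


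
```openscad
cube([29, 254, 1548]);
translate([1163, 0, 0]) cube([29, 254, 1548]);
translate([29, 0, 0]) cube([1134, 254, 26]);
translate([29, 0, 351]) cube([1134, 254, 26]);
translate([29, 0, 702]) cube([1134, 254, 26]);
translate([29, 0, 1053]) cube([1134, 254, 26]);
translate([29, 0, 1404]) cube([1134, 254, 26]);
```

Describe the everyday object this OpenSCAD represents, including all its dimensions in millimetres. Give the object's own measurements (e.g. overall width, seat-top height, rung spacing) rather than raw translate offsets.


An open bookshelf. Two side panels, each 29 mm thick, 254 mm deep and 1548 mm tall, stand 1192 mm apart (outside-to-outside). Between them sit 5 shelves, each 26 mm thick and 254 mm deep, spanning the full gap between the sides. The bottom shelf rests on the floor (its underside at z = 0) and the clear gap between one shelf's top and the next shelf's underside is 325 mm.


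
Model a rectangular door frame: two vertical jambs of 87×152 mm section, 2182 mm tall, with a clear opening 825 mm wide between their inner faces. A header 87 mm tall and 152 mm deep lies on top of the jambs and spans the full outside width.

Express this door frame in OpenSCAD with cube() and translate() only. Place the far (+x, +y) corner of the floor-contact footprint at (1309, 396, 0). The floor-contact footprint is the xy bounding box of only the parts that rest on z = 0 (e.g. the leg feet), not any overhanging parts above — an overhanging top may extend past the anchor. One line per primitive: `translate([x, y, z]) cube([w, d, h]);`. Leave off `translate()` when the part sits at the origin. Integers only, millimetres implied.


translate([310, 244, 0]) cube([87, 152, 2182]);
translate([1222, 244, 0]) cube([87, 152, 2182]);
translate([310, 244, 2182]) cube([999, 152, 87]);


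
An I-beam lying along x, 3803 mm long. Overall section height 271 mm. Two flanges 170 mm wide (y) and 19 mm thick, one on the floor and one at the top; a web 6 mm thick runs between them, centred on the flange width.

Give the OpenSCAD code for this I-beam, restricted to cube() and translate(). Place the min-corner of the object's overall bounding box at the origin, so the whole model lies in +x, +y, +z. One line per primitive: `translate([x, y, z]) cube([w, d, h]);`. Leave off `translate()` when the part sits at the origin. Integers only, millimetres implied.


cube([3803, 170, 19]);
translate([0, 82, 19]) cube([3803, 6, 233]);
translate([0, 0, 252]) cube([3803, 170, 19]);


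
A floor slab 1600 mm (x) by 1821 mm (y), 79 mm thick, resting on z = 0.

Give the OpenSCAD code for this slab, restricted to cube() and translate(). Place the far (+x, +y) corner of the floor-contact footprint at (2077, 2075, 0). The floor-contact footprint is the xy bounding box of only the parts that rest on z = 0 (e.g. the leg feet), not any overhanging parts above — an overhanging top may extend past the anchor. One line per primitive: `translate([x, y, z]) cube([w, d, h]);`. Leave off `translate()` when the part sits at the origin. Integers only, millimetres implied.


translate([477, 254, 0]) cube([1600, 1821, 79]);


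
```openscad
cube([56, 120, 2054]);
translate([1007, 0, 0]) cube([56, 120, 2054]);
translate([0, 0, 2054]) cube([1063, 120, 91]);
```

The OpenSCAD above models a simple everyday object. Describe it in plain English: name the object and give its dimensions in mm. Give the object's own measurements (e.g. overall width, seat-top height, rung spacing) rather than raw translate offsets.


A door frame. The clear opening is 951 mm wide and 2054 mm high. Two 56 mm wide jambs, 120 mm deep, stand either side of the opening from the floor to the top of the opening. A 91 mm thick head sits across the top of both jambs, spanning the full outside width of the frame.


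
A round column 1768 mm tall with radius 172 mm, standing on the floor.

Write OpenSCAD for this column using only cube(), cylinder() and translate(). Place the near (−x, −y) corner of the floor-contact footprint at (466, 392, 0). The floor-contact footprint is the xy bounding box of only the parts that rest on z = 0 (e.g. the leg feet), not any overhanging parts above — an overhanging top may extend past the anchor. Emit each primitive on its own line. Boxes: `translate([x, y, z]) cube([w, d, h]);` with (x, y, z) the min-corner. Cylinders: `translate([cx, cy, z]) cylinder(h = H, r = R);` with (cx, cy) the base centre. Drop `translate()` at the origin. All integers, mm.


translate([638, 564, 0]) cylinder(h = 1768, r = 172);


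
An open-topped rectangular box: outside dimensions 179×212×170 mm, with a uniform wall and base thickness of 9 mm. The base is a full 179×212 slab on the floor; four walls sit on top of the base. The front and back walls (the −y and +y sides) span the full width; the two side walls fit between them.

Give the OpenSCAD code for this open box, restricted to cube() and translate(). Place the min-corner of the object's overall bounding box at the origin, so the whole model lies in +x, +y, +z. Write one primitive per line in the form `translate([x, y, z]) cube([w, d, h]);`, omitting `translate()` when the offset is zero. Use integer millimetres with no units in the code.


cube([179, 212, 9]);
translate([0, 0, 9]) cube([179, 9, 161]);
translate([0, 203, 9]) cube([179, 9, 161]);
translate([0, 9, 9]) cube([9, 194, 161]);
translate([170, 9, 9]) cube([9, 194, 161]);


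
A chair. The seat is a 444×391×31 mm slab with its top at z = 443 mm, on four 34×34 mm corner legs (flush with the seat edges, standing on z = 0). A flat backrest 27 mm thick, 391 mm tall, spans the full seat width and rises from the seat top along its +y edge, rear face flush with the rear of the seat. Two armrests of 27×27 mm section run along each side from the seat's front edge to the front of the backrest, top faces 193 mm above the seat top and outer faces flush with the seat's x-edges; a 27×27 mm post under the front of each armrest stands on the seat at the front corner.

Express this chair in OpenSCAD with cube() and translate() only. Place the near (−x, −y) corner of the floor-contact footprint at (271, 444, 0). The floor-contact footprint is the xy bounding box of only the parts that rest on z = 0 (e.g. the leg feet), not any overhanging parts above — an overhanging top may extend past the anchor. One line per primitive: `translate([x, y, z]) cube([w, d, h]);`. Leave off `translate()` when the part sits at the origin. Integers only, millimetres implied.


// leg_h = 443 - 31 = 412
// arm post h = 193 - 27 = 166
translate([271, 444, 412]) cube([444, 391, 31]);
translate([271, 444, 0]) cube([34, 34, 412]);
translate([681, 444, 0]) cube([34, 34, 412]);
translate([271, 801, 0]) cube([34, 34, 412]);
translate([681, 801, 0]) cube([34, 34, 412]);
translate([271, 808, 443]) cube([444, 27, 391]);
translate([271, 444, 609]) cube([27, 364, 27]);
translate([688, 444, 609]) cube([27, 364, 27]);
translate([271, 444, 443]) cube([27, 27, 166]);
translate([688, 444, 443]) cube([27, 27, 166]);


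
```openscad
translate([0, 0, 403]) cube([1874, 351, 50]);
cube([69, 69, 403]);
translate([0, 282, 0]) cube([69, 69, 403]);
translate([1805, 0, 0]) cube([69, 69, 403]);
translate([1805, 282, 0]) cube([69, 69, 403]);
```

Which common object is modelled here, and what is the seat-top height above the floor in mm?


A bench. The seat-top height is 453 mm.

A long slab on four corner posts — a bench. The slab sits at z = 403 with thickness 50, so the top is 403 + 50 = 453 mm.


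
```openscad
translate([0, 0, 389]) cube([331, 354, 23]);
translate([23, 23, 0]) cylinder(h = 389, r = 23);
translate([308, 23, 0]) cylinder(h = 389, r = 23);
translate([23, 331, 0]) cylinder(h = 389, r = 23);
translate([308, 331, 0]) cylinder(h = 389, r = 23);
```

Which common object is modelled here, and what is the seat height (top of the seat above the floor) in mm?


A stool. The seat height is 412 mm.

A 331×354×23 slab at z = 389 on four corner cylinders — a stool. The seat top is 389 + 23 = 412 mm.


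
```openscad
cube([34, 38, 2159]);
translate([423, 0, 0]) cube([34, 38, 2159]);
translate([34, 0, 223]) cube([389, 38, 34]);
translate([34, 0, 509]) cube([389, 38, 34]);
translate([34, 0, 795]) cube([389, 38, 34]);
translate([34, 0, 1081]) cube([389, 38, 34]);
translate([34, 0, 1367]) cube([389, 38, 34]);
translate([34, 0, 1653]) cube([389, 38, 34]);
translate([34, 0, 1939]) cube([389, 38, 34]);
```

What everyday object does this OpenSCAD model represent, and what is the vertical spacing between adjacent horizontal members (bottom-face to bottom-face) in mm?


A ladder. The rung spacing is 286 mm.

Two tall 34×38 posts with 7 short bars between them — a ladder. Adjacent rungs sit at z = 223 and z = 509, so the spacing is 509 − 223 = 286 mm.


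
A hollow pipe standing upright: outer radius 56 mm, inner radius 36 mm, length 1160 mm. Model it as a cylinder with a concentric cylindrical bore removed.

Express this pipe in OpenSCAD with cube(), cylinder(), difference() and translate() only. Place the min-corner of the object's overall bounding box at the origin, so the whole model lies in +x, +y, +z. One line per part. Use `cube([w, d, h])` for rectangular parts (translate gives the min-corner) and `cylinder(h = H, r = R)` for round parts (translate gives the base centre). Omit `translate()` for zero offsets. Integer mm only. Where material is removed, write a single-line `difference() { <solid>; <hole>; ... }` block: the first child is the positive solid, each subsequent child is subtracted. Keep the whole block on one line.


difference() { translate([56, 56, 0]) cylinder(h = 1160, r = 56); translate([56, 56, 0]) cylinder(h = 1160, r = 36); }


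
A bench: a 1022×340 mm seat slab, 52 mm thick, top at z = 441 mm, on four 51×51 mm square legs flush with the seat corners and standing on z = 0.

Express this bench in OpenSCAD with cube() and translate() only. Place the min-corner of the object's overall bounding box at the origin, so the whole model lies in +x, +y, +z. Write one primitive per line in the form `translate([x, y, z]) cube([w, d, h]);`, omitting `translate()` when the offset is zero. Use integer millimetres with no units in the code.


// leg_h = 441 − 52 = 389
translate([0, 0, 389]) cube([1022, 340, 52]);
cube([51, 51, 389]);
translate([0, 289, 0]) cube([51, 51, 389]);
translate([971, 0, 0]) cube([51, 51, 389]);
translate([971, 289, 0]) cube([51, 51, 389]);


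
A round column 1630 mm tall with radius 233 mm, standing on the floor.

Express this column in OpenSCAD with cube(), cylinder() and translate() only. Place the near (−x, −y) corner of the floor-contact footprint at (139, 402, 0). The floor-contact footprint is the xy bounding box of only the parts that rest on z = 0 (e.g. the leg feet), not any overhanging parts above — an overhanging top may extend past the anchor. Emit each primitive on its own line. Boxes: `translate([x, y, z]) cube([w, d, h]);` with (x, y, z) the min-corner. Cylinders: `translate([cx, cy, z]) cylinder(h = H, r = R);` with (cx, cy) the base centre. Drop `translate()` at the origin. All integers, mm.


translate([372, 635, 0]) cylinder(h = 1630, r = 233);


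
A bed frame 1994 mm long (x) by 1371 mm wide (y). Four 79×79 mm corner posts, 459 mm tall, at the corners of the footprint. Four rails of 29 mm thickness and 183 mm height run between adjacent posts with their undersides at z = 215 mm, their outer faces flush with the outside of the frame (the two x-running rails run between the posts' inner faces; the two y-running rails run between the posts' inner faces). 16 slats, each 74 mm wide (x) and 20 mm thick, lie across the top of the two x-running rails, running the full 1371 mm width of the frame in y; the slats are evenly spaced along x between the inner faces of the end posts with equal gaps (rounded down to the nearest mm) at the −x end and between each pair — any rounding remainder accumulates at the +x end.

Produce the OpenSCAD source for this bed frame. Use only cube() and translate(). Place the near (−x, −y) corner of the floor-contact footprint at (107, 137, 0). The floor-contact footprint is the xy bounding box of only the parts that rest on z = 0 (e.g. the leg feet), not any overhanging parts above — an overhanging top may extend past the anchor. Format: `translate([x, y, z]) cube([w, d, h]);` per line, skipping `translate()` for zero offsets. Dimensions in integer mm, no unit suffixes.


// slat z = rail_z + rail_h = 215 + 183 = 398
// slat gap = ⌊(1836 − 16·74) / 17⌋ = 38
translate([107, 137, 0]) cube([79, 79, 459]);
translate([107, 1429, 0]) cube([79, 79, 459]);
translate([2022, 137, 0]) cube([79, 79, 459]);
translate([2022, 1429, 0]) cube([79, 79, 459]);
translate([186, 137, 215]) cube([1836, 29, 183]);
translate([186, 1479, 215]) cube([1836, 29, 183]);
translate([107, 216, 215]) cube([29, 1213, 183]);
translate([2072, 216, 215]) cube([29, 1213, 183]);
translate([224, 137, 398]) cube([74, 1371, 20]);
translate([336, 137, 398]) cube([74, 1371, 20]);
translate([448, 137, 398]) cube([74, 1371, 20]);
translate([560, 137, 398]) cube([74, 1371, 20]);
translate([672, 137, 398]) cube([74, 1371, 20]);
translate([784, 137, 398]) cube([74, 1371, 20]);
translate([896, 137, 398]) cube([74, 1371, 20]);
translate([1008, 137, 398]) cube([74, 1371, 20]);
translate([1120, 137, 398]) cube([74, 1371, 20]);
translate([1232, 137, 398]) cube([74, 1371, 20]);
translate([1344, 137, 398]) cube([74, 1371, 20]);
translate([1456, 137, 398]) cube([74, 1371, 20]);
translate([1568, 137, 398]) cube([74, 1371, 20]);
translate([1680, 137, 398]) cube([74, 1371, 20]);
translate([1792, 137, 398]) cube([74, 1371, 20]);
translate([1904, 137, 398]) cube([74, 1371, 20]);


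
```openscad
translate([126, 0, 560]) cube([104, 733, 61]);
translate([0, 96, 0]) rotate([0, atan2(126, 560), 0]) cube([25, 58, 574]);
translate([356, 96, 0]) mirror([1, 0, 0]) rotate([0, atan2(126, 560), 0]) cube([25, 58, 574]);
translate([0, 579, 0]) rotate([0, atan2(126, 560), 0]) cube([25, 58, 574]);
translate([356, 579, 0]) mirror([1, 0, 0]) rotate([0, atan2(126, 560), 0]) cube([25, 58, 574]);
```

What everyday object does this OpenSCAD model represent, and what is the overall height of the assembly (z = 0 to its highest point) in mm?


A sawhorse. The overall height is 621 mm.

A beam across two mirrored pairs of raked legs — a sawhorse. The beam's underside is at z = 560 (matching the legs' vertical rise in atan2(126, 560)) and the beam is 61 mm tall, so its top is at 560 + 61 = 621 mm. The raked legs top out at the beam's underside, so that is the highest point.


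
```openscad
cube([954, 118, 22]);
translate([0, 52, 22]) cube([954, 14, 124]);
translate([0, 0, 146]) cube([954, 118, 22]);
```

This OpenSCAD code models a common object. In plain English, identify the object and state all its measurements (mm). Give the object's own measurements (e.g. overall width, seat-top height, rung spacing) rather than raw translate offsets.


An I-beam lying along x, 954 mm long. Overall section height 168 mm. Two flanges 118 mm wide (y) and 22 mm thick, one on the floor and one at the top; a web 14 mm thick runs between them, centred on the flange width.


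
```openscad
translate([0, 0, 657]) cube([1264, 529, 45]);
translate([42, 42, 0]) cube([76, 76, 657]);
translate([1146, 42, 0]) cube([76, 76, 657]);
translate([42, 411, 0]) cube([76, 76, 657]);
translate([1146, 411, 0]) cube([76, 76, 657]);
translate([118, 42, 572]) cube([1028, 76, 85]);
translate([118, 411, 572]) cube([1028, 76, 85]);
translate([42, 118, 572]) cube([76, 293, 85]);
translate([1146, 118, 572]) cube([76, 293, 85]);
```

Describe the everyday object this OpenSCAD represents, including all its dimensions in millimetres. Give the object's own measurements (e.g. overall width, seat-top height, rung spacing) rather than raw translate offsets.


A rectangular dining table. The top is 1264×529×45 mm with its upper surface at z = 702 mm. It stands on four 76×76 mm square legs, each inset 42 mm from the nearest pair of top edges, running from the floor to the underside of the top. Four apron rails, 76 mm thick and 85 mm tall, run between adjacent legs with their top edges flush with the underside of the top and their outer faces flush with the legs' outer faces.


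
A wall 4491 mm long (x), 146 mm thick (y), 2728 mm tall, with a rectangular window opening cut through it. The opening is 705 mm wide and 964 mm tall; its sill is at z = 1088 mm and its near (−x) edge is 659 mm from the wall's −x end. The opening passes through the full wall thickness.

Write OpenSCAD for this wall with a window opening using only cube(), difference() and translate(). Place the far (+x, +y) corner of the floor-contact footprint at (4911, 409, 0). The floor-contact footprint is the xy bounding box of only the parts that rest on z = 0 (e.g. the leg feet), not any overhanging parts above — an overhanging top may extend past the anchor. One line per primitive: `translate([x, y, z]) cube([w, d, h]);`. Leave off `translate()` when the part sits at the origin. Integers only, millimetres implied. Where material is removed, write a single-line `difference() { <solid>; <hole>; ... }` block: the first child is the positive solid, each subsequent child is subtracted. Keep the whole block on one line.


difference() { translate([420, 263, 0]) cube([4491, 146, 2728]); translate([1079, 263, 1088]) cube([705, 146, 964]); }


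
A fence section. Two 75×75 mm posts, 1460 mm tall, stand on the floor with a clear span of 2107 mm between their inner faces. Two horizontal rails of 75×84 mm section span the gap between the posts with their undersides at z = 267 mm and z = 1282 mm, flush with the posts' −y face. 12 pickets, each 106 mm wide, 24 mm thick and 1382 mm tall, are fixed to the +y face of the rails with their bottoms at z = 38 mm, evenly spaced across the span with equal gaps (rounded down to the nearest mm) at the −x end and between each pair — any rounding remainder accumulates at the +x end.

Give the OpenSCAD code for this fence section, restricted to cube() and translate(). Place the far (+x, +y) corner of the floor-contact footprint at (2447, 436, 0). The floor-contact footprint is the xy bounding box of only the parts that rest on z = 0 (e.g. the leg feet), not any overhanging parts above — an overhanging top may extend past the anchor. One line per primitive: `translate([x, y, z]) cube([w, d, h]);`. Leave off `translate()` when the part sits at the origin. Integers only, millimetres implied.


translate([190, 361, 0]) cube([75, 75, 1460]);
translate([2372, 361, 0]) cube([75, 75, 1460]);
translate([265, 361, 267]) cube([2107, 75, 84]);
translate([265, 361, 1282]) cube([2107, 75, 84]);
translate([329, 436, 38]) cube([106, 24, 1382]);
translate([499, 436, 38]) cube([106, 24, 1382]);
translate([669, 436, 38]) cube([106, 24, 1382]);
translate([839, 436, 38]) cube([106, 24, 1382]);
translate([1009, 436, 38]) cube([106, 24, 1382]);
translate([1179, 436, 38]) cube([106, 24, 1382]);
translate([1349, 436, 38]) cube([106, 24, 1382]);
translate([1519, 436, 38]) cube([106, 24, 1382]);
translate([1689, 436, 38]) cube([106, 24, 1382]);
translate([1859, 436, 38]) cube([106, 24, 1382]);
translate([2029, 436, 38]) cube([106, 24, 1382]);
translate([2199, 436, 38]) cube([106, 24, 1382]);


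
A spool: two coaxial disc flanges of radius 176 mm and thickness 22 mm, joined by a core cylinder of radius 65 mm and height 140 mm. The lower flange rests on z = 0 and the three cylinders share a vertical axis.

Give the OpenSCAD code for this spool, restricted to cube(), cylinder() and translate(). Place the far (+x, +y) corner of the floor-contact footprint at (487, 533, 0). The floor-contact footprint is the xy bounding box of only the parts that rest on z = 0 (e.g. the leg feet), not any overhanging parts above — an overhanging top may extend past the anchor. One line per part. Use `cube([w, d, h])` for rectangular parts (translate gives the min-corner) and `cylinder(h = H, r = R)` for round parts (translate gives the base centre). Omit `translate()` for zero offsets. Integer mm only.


translate([311, 357, 0]) cylinder(h = 22, r = 176);
translate([311, 357, 22]) cylinder(h = 140, r = 65);
translate([311, 357, 162]) cylinder(h = 22, r = 176);


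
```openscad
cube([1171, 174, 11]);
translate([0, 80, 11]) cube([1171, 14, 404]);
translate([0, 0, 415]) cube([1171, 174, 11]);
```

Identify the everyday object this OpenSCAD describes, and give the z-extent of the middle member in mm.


An I-beam. The web height is 404 mm.

Two wide flanges with a thin centred web — an I-beam. Overall 426 mm minus two 11 mm flanges gives a web of 426 − 2·11 = 404 mm.


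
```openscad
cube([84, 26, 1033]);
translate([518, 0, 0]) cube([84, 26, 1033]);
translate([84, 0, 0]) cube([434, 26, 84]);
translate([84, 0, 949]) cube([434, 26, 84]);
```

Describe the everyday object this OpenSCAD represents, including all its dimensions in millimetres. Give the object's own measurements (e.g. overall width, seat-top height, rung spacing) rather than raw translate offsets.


A rectangular picture frame lying in the x–z plane (depth along y). The opening is 434 mm wide (x) by 865 mm tall (z), surrounded by a border 84 mm wide on all four sides. The frame is 26 mm deep and is made of two full-height vertical stiles with two horizontal rails fitted between them.


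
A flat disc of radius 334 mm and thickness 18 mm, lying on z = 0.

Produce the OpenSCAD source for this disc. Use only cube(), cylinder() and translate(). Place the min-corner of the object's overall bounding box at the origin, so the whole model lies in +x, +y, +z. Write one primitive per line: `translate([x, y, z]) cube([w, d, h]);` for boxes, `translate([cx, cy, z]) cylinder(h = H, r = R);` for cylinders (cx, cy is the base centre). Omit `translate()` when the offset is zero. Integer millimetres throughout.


translate([334, 334, 0]) cylinder(h = 18, r = 334);


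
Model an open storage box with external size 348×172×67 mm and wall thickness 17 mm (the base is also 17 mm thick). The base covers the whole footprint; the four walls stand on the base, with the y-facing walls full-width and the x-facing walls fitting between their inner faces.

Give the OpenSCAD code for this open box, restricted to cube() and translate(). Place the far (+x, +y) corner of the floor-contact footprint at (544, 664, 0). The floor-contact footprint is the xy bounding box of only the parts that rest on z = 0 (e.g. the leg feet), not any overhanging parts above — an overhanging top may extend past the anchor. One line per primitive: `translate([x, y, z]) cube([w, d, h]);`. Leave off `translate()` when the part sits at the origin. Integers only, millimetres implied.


translate([196, 492, 0]) cube([348, 172, 17]);
translate([196, 492, 17]) cube([348, 17, 50]);
translate([196, 647, 17]) cube([348, 17, 50]);
translate([196, 509, 17]) cube([17, 138, 50]);
translate([527, 509, 17]) cube([17, 138, 50]);


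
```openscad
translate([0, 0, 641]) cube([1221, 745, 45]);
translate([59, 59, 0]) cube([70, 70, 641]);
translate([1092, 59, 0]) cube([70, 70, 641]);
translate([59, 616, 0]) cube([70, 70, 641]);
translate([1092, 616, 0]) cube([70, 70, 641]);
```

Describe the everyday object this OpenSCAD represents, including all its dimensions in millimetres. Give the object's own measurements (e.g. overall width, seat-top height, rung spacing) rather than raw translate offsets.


A table: top 1221 mm (x) × 745 mm (y), 45 mm thick, upper face at z = 686 mm, on four 70×70 mm square legs, each inset 59 mm from the nearest pair of top edges from z = 0 to the bottom of the top.


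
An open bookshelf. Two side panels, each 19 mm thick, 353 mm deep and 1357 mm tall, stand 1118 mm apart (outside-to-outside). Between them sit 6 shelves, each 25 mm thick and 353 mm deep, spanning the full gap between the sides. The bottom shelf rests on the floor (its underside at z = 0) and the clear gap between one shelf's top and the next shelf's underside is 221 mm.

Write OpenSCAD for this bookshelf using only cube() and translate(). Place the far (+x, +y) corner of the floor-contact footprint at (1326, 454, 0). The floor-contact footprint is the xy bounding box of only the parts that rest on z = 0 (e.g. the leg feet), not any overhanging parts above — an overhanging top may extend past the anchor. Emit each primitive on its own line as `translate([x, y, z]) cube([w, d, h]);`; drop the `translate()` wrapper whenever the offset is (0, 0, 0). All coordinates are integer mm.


translate([208, 101, 0]) cube([19, 353, 1357]);
translate([1307, 101, 0]) cube([19, 353, 1357]);
translate([227, 101, 0]) cube([1080, 353, 25]);
translate([227, 101, 246]) cube([1080, 353, 25]);
translate([227, 101, 492]) cube([1080, 353, 25]);
translate([227, 101, 738]) cube([1080, 353, 25]);
translate([227, 101, 984]) cube([1080, 353, 25]);
translate([227, 101, 1230]) cube([1080, 353, 25]);


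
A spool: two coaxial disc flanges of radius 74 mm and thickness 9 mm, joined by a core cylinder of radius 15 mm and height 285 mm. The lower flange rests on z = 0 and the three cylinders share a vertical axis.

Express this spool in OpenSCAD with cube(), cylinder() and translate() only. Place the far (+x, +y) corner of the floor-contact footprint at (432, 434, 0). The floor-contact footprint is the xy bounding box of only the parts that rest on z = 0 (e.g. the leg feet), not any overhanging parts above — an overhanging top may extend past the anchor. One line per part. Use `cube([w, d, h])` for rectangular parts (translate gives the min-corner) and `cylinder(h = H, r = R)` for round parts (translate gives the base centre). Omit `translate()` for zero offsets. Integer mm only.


translate([358, 360, 0]) cylinder(h = 9, r = 74);
translate([358, 360, 9]) cylinder(h = 285, r = 15);
translate([358, 360, 294]) cylinder(h = 9, r = 74);


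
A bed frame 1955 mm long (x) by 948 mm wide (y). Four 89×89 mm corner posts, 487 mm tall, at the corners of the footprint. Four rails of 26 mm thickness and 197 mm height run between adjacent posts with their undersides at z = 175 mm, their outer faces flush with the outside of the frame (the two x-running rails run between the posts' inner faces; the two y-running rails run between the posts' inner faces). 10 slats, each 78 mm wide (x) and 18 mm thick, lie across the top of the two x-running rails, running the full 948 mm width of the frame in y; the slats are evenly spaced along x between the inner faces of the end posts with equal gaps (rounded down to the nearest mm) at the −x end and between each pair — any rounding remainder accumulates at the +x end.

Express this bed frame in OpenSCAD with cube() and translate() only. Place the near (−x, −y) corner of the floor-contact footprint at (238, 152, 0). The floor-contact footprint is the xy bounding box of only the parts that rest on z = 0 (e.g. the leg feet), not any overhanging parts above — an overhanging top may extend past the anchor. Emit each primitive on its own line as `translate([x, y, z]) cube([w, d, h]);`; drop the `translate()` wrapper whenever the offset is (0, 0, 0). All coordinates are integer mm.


// slat z = rail_z + rail_h = 175 + 197 = 372
// slat gap = ⌊(1777 − 10·78) / 11⌋ = 90
translate([238, 152, 0]) cube([89, 89, 487]);
translate([238, 1011, 0]) cube([89, 89, 487]);
translate([2104, 152, 0]) cube([89, 89, 487]);
translate([2104, 1011, 0]) cube([89, 89, 487]);
translate([327, 152, 175]) cube([1777, 26, 197]);
translate([327, 1074, 175]) cube([1777, 26, 197]);
translate([238, 241, 175]) cube([26, 770, 197]);
translate([2167, 241, 175]) cube([26, 770, 197]);
translate([417, 152, 372]) cube([78, 948, 18]);
translate([585, 152, 372]) cube([78, 948, 18]);
translate([753, 152, 372]) cube([78, 948, 18]);
translate([921, 152, 372]) cube([78, 948, 18]);
translate([1089, 152, 372]) cube([78, 948, 18]);
translate([1257, 152, 372]) cube([78, 948, 18]);
translate([1425, 152, 372]) cube([78, 948, 18]);
translate([1593, 152, 372]) cube([78, 948, 18]);
translate([1761, 152, 372]) cube([78, 948, 18]);
translate([1929, 152, 372]) cube([78, 948, 18]);


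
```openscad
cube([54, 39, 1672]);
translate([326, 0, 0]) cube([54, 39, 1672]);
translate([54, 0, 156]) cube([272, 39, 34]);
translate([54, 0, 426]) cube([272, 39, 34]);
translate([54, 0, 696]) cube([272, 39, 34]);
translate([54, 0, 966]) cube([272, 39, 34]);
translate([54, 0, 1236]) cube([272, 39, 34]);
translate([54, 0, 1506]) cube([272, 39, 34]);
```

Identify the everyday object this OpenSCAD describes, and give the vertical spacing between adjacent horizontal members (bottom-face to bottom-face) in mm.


A ladder. The rung spacing is 270 mm.

Two tall 54×39 posts with 6 short bars between them — a ladder. Adjacent rungs sit at z = 156 and z = 426, so the spacing is 426 − 156 = 270 mm.
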